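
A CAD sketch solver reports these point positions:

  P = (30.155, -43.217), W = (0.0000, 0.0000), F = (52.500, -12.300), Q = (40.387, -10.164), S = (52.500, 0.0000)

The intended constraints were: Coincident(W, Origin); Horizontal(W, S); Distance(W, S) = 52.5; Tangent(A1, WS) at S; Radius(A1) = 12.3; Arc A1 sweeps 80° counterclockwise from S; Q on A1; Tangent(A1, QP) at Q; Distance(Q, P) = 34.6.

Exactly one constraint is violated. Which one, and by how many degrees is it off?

Tangent(A1, QP) at Q — off by 7.20°.

W = (0.00, 0.00) ✓; W.y = 0.00, S.y = 0.00 ✓; |WS| = 52.50 ✓; ∠(FS, SW) = 90.00° ✓; |FS| = 12.30 ✓; bearing(F→Q) − bearing(F→S) = 80.00° ✓; |FQ| = 12.30 ✓; ∠(FQ, QP) = 97.20° ✗; |QP| = 34.60 ✓.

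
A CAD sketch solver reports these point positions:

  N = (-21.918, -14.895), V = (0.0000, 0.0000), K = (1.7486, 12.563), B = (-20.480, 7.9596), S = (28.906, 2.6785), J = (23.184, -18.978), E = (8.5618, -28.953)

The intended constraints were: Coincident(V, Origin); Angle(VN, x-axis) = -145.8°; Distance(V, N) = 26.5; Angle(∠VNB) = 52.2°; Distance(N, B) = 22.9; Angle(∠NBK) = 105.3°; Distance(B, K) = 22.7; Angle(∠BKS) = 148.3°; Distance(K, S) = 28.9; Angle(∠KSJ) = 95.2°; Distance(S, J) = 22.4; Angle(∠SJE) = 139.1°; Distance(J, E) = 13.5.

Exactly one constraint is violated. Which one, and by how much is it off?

Distance(J, E) = 13.5 — off by 4.20.

V = (0.00, 0.00) ✓; VN at -145.8° ✓; |VN| = 26.50 ✓; ∠VNB = 52.20° ✓; |NB| = 22.90 ✓; ∠NBK = 105.3° ✓; |BK| = 22.70 ✓; ∠BKS = 148.3° ✓; |KS| = 28.90 ✓; ∠KSJ = 95.20° ✓; |SJ| = 22.40 ✓; ∠SJE = 139.1° ✓; |JE| = 17.70 ✗.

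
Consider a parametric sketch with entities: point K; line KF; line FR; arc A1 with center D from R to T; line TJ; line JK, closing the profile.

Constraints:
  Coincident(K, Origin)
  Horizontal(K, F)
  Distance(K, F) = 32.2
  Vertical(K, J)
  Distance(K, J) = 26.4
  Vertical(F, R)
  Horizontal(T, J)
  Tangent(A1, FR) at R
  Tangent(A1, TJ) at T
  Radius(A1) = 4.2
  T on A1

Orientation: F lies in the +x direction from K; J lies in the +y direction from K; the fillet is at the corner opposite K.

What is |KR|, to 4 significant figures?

39.11

K is at the origin; KF is horizontal with |KF| = 32.2 and F on the +x side, so F = (32.20, 0.000). K and J share the same x with |KJ| = 26.4 and J on the +y side, so J = (0.000, 26.40). The virtual corner opposite K is at (32.20, 26.40). Since A1 is tangent to FR there, DR ⟂ FR and A1 meets TJ tangentially, so DT is at right angles to TJ, with radius 4.2, so the center D sits 4.2 in from both sides at D = (28.00, 22.20). That places the tangent points at R = (32.20, 22.20) on FR and T = (28.00, 26.40) on TJ. Then |KR| = |R − K| = 39.11.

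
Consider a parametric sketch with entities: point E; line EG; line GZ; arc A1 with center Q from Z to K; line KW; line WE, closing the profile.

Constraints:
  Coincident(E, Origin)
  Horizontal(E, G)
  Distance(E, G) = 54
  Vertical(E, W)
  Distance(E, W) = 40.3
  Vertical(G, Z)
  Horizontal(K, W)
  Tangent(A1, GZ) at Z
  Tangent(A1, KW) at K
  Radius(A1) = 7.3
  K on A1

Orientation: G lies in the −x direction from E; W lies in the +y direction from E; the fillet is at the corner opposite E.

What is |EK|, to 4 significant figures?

61.68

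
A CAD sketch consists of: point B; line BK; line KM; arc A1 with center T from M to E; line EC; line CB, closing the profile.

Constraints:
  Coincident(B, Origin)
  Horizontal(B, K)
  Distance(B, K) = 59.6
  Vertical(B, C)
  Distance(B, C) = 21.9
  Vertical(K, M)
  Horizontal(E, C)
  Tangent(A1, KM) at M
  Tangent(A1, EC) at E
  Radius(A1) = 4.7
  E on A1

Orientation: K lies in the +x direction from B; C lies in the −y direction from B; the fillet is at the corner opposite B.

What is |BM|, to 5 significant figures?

62.032

B is at the origin; B and K share the same y with |BK| = 59.6 and K on the +x side, so K = (59.600, 0.0000). B and C share the same x with |BC| = 21.9 and C on the −y side, so C = (0.0000, -21.900). The virtual corner opposite B is at (59.600, -21.900). The tangent condition forces TM to be normal to KM and tangency of A1 to EC means the radius TE is perpendicular to EC, with radius 4.7, so the center T sits 4.7 in from both sides at T = (54.900, -17.200). That places the tangent points at M = (59.600, -17.200) on KM and E = (54.900, -21.900) on EC. Then |BM| = |M − B| = 62.032.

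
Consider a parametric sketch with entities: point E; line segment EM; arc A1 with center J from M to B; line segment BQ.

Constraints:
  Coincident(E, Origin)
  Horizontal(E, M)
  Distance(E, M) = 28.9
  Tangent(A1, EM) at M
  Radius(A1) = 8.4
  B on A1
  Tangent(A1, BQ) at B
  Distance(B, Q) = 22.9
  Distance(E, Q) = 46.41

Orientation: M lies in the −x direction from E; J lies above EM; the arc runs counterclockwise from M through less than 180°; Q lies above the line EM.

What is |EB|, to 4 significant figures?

25.07

E is at the origin; EM is horizontal with |EM| = 28.9 and M on the −x side, so M = (-28.90, 0.000). A1 meets EM tangentially, so JM is at right angles to EM, so J = M + (0, 8.4) = (-28.90, 8.400). Since JB ⟂ BQ (tangency), |JQ| = √(8.4² + 22.9²) = 24.39 regardless of where B sits on A1. So Q lies on both circle(E, 46.41) and circle(J, 24.39); the above-EM intersection is Q = (-33.22, 32.41). B is the foot of the tangent from Q: B = (-21.65, 12.64).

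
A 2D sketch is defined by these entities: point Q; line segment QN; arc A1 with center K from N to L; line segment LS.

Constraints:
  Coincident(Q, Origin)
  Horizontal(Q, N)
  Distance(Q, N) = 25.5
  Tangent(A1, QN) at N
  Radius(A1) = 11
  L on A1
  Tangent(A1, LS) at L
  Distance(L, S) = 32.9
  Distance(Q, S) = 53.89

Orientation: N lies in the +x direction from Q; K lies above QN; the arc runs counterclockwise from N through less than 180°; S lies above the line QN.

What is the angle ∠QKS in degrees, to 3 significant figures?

119°

Checks: |KL| = 11.00 ✓; ∠(KL, LS) = 90.00° ✓; |LS| = 32.90 ✓; |QS| = 53.89 ✓.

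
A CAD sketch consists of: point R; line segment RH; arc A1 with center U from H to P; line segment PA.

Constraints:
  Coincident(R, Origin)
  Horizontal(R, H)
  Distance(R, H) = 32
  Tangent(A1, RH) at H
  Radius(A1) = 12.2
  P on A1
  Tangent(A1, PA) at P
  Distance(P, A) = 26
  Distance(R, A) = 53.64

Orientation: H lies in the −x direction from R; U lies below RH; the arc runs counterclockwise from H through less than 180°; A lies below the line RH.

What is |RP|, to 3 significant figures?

46.4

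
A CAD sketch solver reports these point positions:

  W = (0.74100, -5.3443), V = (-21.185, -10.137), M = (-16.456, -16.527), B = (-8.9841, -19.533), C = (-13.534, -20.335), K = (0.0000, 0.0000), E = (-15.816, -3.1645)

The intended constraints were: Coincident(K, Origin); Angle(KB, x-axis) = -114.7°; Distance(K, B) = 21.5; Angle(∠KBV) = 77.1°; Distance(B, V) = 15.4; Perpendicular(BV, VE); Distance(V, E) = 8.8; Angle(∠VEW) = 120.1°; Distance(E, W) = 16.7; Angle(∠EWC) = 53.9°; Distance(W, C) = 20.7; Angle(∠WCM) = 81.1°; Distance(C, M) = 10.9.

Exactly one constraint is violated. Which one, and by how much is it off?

Distance(C, M) = 10.9 — off by 6.10.

K = (0.00, 0.00) ✓; KB at -114.7° ✓; |KB| = 21.50 ✓; ∠KBV = 77.10° ✓; |BV| = 15.40 ✓; ∠(BV, VE) = 90.00° ✓; |VE| = 8.800 ✓; ∠VEW = 120.1° ✓; |EW| = 16.70 ✓; ∠EWC = 53.90° ✓; |WC| = 20.70 ✓; ∠WCM = 81.10° ✓; |CM| = 4.800 ✗.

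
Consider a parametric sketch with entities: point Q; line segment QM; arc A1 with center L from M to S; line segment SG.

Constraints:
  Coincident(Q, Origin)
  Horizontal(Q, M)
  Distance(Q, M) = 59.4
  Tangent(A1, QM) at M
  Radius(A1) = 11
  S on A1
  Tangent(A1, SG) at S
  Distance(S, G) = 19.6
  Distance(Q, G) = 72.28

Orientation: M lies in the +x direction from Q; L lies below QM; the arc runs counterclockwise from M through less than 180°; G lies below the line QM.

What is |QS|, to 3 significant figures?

54.4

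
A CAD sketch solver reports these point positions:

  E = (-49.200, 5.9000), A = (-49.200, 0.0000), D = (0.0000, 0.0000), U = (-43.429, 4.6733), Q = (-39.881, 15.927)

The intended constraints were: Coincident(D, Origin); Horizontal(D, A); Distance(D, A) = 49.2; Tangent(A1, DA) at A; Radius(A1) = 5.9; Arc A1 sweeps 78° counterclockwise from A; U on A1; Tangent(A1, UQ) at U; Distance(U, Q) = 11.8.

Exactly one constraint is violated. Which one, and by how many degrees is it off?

Tangent(A1, UQ) at U — off by 5.50°.

D = (0.00, 0.00) ✓; D.y = 0.00, A.y = 0.00 ✓; |DA| = 49.20 ✓; ∠(EA, AD) = 90.00° ✓; |EA| = 5.900 ✓; bearing(E→U) − bearing(E→A) = 78.00° ✓; |EU| = 5.900 ✓; ∠(EU, UQ) = 95.50° ✗; |UQ| = 11.80 ✓.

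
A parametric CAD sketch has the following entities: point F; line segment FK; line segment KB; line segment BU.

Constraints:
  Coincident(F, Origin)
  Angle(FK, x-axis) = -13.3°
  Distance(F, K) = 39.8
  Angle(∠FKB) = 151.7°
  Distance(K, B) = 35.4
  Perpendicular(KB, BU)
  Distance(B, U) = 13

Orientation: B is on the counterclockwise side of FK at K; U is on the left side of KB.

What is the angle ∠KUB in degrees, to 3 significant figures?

69.8°

F is at the origin; FK runs at -13.3° with length 39.8, so K = 39.8·(cos -13.3°, sin -13.3°) = (38.7, -9.16). ∠FKB = 151.7°, so KB runs at -13.3° + (180° − 151.7°) = 15.0° from the x-axis; with |KB| = 35.4, B = K + 35.4·(cos 15.0°, sin 15.0°) = (72.9, 0.00621). KB is perpendicular to BU; with |BU| = 13.0 on the left of KB, U = B + 13.0·(-0.259, 0.966) = (69.6, 12.6). Then cos ∠KUB = UK·UB / (|UK||UB|), giving 69.8°.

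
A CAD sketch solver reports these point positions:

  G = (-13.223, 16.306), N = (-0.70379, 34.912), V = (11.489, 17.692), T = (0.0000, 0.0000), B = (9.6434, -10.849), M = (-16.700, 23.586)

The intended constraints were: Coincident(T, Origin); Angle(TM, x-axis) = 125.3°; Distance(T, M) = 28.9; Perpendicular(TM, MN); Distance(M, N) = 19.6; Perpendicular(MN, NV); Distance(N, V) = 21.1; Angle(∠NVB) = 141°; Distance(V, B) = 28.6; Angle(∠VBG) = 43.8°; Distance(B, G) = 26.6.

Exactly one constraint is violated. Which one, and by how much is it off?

Distance(B, G) = 26.6 — off by 8.90.

T = (0.00, 0.00) ✓; TM at 125.3° ✓; |TM| = 28.90 ✓; ∠(TM, MN) = 90.00° ✓; |MN| = 19.60 ✓; ∠(MN, NV) = 90.00° ✓; |NV| = 21.10 ✓; ∠NVB = 141.0° ✓; |VB| = 28.60 ✓; ∠VBG = 43.80° ✓; |BG| = 35.50 ✗.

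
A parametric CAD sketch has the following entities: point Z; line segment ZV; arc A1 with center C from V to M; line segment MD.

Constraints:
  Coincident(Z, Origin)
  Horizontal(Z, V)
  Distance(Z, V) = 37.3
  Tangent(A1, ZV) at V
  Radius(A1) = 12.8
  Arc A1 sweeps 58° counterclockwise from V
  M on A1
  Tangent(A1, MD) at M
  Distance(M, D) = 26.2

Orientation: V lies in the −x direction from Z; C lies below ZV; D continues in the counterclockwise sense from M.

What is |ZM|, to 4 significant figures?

48.53

Z is at the origin; Z and V share the same y with |ZV| = 37.3 and V on the −x side, so V = (-37.30, 0.000). A1 meets ZV tangentially, so CV is at right angles to ZV, so C = V + (0, -12.8) = (-37.30, -12.80). On A1, V sits at bearing 90° from C; a 58° counterclockwise sweep puts M at bearing 148°, so M = C + 12.8·(cos 148°, sin 148°) = (-48.16, -6.017). Then |ZM| = |M − Z| = 48.53.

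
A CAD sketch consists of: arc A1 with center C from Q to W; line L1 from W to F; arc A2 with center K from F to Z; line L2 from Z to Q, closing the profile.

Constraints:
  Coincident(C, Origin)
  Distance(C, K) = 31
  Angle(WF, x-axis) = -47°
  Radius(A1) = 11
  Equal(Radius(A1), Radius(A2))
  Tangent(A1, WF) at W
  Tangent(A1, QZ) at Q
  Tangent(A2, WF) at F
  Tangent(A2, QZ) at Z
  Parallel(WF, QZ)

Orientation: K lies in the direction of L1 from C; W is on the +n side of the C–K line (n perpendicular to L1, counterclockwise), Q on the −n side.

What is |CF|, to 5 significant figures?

32.894

Tangency of A1 to both parallel lines with radius 11.0 puts W and Q at C ± 11.0·n: W = (8.0449, 7.5020), Q = (-8.0449, -7.5020). Equal radii place F and Z the same way about K: F = K + 11.0·n = (29.187, -15.170), Z = K − 11.0·n = (13.097, -30.174). Then |CF| = |F − C| = 32.894.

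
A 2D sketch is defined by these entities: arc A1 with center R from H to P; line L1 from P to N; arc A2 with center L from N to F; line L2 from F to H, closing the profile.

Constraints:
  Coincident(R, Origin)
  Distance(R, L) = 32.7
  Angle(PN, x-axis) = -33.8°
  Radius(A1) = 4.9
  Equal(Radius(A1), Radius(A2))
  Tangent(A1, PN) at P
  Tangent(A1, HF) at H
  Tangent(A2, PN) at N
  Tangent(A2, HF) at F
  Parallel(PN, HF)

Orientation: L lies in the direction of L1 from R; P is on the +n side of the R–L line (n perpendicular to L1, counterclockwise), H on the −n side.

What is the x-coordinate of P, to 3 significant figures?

2.73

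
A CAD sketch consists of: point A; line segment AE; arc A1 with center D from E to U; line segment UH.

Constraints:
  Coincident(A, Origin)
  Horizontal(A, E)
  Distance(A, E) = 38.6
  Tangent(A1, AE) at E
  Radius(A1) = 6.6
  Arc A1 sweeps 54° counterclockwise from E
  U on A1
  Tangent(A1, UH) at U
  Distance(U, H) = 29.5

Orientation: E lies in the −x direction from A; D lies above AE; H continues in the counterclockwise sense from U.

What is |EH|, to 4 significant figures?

34.95

On A1, E sits at bearing -90° from D; a 54° counterclockwise sweep puts U at bearing -36°, so U = D + 6.6·(cos -36°, sin -36°) = (-33.26, 2.721). Since A1 is tangent to UH there, DU ⟂ UH, so UH runs along (−sin -36°, cos -36°); with |UH| = 29.5, H = (-15.92, 26.59). Then |EH| = |H − E| = 34.95.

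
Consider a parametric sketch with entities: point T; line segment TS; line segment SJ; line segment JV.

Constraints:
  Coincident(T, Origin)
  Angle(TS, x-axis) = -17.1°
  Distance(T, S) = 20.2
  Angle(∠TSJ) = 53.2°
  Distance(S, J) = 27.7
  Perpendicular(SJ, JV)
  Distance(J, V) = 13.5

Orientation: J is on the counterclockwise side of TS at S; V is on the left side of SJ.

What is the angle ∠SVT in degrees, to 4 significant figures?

35.71°

∠TSJ = 53.2°, so SJ runs at -17.1° + (180° − 53.2°) = 109.7° from the x-axis; with |SJ| = 27.7, J = S + 27.7·(cos 109.7°, sin 109.7°) = (9.969, 20.14). The perpendicularity gives JV at right angles to SJ; with |JV| = 13.5 on the left of SJ, V = J + 13.5·(-0.9415, -0.3371) = (-2.740, 15.59). Then cos ∠SVT = VS·VT / (|VS||VT|), giving 35.71°.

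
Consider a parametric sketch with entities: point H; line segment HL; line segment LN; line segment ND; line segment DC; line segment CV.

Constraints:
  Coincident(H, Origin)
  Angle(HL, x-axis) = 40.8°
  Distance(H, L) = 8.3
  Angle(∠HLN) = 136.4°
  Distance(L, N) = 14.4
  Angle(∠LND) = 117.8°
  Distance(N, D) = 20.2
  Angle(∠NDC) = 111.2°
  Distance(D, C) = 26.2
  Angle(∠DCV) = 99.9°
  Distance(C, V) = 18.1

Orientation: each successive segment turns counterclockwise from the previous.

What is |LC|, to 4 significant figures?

38.22

H is at the origin; HL runs at 40.8° with length 8.3, so L = (6.283, 5.423). ∠HLN = 136.4° gives LN at 84.40° from the x-axis; with |LN| = 14.4, N = (7.688, 19.75). ∠LND = 117.8° gives ND at 146.6° from the x-axis; with |ND| = 20.2, D = (-9.176, 30.87). ∠NDC = 111.2° gives DC at -144.6° from the x-axis; with |DC| = 26.2, C = (-30.53, 15.70). Then |LC| = |C − L| = 38.22.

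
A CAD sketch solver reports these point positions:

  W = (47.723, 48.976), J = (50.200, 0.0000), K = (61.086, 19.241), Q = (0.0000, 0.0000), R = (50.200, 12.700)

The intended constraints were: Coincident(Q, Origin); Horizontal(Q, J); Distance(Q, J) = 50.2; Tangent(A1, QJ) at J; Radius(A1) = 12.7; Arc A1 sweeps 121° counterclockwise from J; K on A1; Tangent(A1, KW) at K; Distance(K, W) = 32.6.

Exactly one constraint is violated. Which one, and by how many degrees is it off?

Tangent(A1, KW) at K — off by 6.80°.

Q = (0.00, 0.00) ✓; Q.y = 0.00, J.y = 0.00 ✓; |QJ| = 50.20 ✓; ∠(RJ, JQ) = 90.00° ✓; |RJ| = 12.70 ✓; bearing(R→K) − bearing(R→J) = 121.0° ✓; |RK| = 12.70 ✓; ∠(RK, KW) = 96.80° ✗; |KW| = 32.60 ✓.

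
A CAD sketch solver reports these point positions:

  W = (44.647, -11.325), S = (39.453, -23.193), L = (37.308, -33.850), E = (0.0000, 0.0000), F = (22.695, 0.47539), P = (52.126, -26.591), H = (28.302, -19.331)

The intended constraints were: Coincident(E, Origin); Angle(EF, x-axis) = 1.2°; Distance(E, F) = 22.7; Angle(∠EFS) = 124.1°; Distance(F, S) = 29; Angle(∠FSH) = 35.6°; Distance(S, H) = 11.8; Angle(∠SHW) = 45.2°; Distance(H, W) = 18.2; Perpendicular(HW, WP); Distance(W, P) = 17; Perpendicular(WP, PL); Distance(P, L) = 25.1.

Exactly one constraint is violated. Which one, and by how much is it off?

Distance(P, L) = 25.1 — off by 8.60.

E = (0.00, 0.00) ✓; EF at 1.200° ✓; |EF| = 22.70 ✓; ∠EFS = 124.1° ✓; |FS| = 29.00 ✓; ∠FSH = 35.60° ✓; |SH| = 11.80 ✓; ∠SHW = 45.20° ✓; |HW| = 18.20 ✓; ∠(HW, WP) = 90.00° ✓; |WP| = 17.00 ✓; ∠(WP, PL) = 90.00° ✓; |PL| = 16.50 ✗.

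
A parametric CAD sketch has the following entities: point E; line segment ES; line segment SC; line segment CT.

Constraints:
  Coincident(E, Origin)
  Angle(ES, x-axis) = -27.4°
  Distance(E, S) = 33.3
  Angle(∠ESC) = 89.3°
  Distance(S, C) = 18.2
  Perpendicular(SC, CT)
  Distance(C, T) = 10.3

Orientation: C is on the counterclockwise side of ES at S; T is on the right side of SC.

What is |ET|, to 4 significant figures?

47.09

∠ESC = 89.3°, so SC runs at -27.4° + (180° − 89.3°) = 63.30° from the x-axis; with |SC| = 18.2, C = S + 18.2·(cos 63.30°, sin 63.30°) = (37.74, 0.9347). The perpendicularity gives CT at right angles to SC; with |CT| = 10.3 on the right of SC, T = C + 10.3·(0.8934, -0.4493) = (46.94, -3.693). Then |ET| = |T − E| = 47.09.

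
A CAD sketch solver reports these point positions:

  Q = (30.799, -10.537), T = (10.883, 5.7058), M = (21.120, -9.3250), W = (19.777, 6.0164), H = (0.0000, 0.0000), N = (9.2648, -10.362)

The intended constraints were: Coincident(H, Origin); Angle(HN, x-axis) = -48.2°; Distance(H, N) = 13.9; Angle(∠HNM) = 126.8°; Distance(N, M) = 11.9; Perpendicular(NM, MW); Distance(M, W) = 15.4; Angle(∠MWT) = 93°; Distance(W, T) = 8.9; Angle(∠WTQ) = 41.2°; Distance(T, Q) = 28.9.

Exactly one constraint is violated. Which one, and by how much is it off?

Distance(T, Q) = 28.9 — off by 3.20.

H = (0.00, 0.00) ✓; HN at -48.20° ✓; |HN| = 13.90 ✓; ∠HNM = 126.8° ✓; |NM| = 11.90 ✓; ∠(NM, MW) = 90.00° ✓; |MW| = 15.40 ✓; ∠MWT = 93.00° ✓; |WT| = 8.899 ✓; ∠WTQ = 41.20° ✓; |TQ| = 25.70 ✗.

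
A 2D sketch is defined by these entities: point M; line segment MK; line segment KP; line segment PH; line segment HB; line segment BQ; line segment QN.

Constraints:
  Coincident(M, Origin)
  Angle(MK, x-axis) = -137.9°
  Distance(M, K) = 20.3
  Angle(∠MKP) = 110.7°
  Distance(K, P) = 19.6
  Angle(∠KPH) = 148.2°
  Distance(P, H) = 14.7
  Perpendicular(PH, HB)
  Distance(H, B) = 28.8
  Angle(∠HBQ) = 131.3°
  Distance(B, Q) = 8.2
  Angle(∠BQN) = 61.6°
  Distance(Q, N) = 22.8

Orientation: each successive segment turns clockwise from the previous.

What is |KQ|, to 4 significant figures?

34.72

M is at the origin; MK runs at -137.9° with length 20.3, so K = (-15.06, -13.61). ∠MKP = 110.7° gives KP at 152.8° from the x-axis; with |KP| = 19.6, P = (-32.49, -4.651). ∠KPH = 148.2° gives PH at 121.0° from the x-axis; with |PH| = 14.7, H = (-40.07, 7.950). The perpendicularity gives HB at right angles to PH, so HB runs at 31.00°; with |HB| = 28.8, B = (-15.38, 22.78). ∠HBQ = 131.3° gives BQ at -17.70° from the x-axis; with |BQ| = 8.2, Q = (-7.567, 20.29). Then |KQ| = |Q − K| = 34.72.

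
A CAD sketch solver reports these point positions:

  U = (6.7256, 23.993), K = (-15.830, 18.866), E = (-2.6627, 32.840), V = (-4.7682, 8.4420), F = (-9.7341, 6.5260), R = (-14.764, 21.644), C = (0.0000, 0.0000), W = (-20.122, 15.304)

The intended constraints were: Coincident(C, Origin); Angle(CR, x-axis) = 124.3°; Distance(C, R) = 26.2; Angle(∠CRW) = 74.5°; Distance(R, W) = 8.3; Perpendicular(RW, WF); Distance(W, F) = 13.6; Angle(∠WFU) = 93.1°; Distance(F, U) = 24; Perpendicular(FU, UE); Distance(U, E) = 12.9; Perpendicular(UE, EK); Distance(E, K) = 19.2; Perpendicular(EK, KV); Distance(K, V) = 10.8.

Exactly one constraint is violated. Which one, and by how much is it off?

Distance(K, V) = 10.8 — off by 4.40.

C = (0.00, 0.00) ✓; CR at 124.3° ✓; |CR| = 26.20 ✓; ∠CRW = 74.50° ✓; |RW| = 8.301 ✓; ∠(RW, WF) = 90.00° ✓; |WF| = 13.60 ✓; ∠WFU = 93.10° ✓; |FU| = 24.00 ✓; ∠(FU, UE) = 90.00° ✓; |UE| = 12.90 ✓; ∠(UE, EK) = 90.00° ✓; |EK| = 19.20 ✓; ∠(EK, KV) = 90.00° ✓; |KV| = 15.20 ✗.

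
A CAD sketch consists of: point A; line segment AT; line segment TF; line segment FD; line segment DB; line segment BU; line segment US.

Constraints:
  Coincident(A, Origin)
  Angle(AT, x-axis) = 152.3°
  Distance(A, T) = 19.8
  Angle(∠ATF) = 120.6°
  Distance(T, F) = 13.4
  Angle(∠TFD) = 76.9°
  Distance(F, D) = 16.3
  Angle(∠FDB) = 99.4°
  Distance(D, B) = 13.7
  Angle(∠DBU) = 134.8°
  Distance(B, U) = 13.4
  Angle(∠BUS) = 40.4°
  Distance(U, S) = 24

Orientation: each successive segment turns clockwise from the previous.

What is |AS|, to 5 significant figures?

22.731

∠DBU = 134.8° gives BU at -136.00° from the x-axis; with |BU| = 13.4, U = (-11.997, -3.3069). ∠BUS = 40.4° gives US at 84.400° from the x-axis; with |US| = 24.0, S = (-9.6548, 20.579). Then |AS| = |S − A| = 22.731.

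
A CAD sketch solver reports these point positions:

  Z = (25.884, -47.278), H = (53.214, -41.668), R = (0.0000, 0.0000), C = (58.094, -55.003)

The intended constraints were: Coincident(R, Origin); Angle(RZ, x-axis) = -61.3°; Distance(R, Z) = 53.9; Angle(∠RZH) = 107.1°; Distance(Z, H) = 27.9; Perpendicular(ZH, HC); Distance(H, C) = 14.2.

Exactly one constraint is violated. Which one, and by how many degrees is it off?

Perpendicular(ZH, HC) — off by 8.50°.

R = (0.00, 0.00) ✓; RZ at -61.30° ✓; |RZ| = 53.90 ✓; ∠RZH = 107.1° ✓; |ZH| = 27.90 ✓; ∠(ZH, HC) = 81.50° ✗; |HC| = 14.20 ✓.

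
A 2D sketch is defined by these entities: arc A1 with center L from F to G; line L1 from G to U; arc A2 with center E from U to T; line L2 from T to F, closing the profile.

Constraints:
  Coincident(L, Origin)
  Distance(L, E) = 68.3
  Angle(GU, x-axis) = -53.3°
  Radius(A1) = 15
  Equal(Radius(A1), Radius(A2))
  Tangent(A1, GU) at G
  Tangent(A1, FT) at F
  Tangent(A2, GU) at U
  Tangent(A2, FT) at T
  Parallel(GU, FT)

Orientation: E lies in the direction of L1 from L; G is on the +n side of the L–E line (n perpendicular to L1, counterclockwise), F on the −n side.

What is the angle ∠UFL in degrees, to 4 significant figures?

66.29°

The slot axis is L1's direction at -53.3°, so u = (cos -53.3°, sin -53.3°) = (0.5976, -0.8018) and n = (−sin -53.3°, cos -53.3°) = (0.8018, 0.5976). L is at the origin and E lies 68.3 along u from L, so E = 68.3·u = (40.82, -54.76). Tangency of A1 to both parallel lines with radius 15.0 puts G and F at L ± 15.0·n: G = (12.03, 8.964), F = (-12.03, -8.964). Equal radii place U and T the same way about E: U = E + 15.0·n = (52.84, -45.80), T = E − 15.0·n = (28.79, -63.73). Then cos ∠UFL = FU·FL / (|FU||FL|), giving 66.29°.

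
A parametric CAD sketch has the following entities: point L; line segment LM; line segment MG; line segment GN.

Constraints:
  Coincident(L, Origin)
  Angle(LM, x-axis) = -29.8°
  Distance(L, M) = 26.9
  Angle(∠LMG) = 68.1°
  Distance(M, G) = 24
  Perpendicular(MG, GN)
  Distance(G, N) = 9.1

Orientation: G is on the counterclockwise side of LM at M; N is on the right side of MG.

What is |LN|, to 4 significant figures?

36.81

L is at the origin; LM runs at -29.8° with length 26.9, so M = 26.9·(cos -29.8°, sin -29.8°) = (23.34, -13.37). ∠LMG = 68.1°, so MG runs at -29.8° + (180° − 68.1°) = 82.10° from the x-axis; with |MG| = 24.0, G = M + 24.0·(cos 82.10°, sin 82.10°) = (26.64, 10.40). The perpendicularity gives GN at right angles to MG; with |GN| = 9.1 on the right of MG, N = G + 9.1·(0.9905, -0.1374) = (35.66, 9.153). Then |LN| = |N − L| = 36.81.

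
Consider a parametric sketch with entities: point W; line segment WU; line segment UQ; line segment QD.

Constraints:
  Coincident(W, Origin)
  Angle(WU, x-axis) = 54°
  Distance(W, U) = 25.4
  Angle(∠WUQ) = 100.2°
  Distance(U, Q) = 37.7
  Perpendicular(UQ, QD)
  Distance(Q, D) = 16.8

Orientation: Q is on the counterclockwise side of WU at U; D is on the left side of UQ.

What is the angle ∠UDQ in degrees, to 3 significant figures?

66.0°

∠WUQ = 100.2°, so UQ runs at 54.0° + (180° − 100.2°) = 134° from the x-axis; with |UQ| = 37.7, Q = U + 37.7·(cos 134°, sin 134°) = (-11.2, 47.8). UQ ⟂ QD; with |QD| = 16.8 on the left of UQ, D = Q + 16.8·(-0.722, -0.692) = (-23.3, 36.1). Then cos ∠UDQ = DU·DQ / (|DU||DQ|), giving 66.0°.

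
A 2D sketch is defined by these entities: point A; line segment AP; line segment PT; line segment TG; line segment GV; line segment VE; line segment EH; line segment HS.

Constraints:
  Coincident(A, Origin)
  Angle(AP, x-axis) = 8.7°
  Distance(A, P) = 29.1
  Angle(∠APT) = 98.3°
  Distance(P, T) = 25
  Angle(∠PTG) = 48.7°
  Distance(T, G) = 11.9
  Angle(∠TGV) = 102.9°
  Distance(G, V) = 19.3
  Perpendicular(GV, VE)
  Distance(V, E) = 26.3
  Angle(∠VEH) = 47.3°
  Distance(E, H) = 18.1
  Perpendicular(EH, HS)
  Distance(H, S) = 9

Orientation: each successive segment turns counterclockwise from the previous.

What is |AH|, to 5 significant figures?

41.777

A is at the origin; AP runs at 8.7° with length 29.1, so P = (28.765, 4.4017). ∠APT = 98.3° gives PT at 90.400° from the x-axis; with |PT| = 25.0, T = (28.591, 29.401). ∠PTG = 48.7° gives TG at -138.30° from the x-axis; with |TG| = 11.9, G = (19.706, 21.485). ∠TGV = 102.9° gives GV at -61.200° from the x-axis; with |GV| = 19.3, V = (29.003, 4.5721). GV ⟂ VE, so VE runs at 28.800°; with |VE| = 26.3, E = (52.050, 17.242). ∠VEH = 47.3° gives EH at 161.50° from the x-axis; with |EH| = 18.1, H = (34.886, 22.985). Then |AH| = |H − A| = 41.777.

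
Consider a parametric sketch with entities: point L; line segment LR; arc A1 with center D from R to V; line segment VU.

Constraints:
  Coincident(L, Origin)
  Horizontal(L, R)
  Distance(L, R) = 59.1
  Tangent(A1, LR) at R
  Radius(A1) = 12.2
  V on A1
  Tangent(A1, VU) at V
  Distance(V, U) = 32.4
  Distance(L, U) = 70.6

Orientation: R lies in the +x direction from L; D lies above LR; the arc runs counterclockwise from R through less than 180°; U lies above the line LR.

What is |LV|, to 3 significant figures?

72.0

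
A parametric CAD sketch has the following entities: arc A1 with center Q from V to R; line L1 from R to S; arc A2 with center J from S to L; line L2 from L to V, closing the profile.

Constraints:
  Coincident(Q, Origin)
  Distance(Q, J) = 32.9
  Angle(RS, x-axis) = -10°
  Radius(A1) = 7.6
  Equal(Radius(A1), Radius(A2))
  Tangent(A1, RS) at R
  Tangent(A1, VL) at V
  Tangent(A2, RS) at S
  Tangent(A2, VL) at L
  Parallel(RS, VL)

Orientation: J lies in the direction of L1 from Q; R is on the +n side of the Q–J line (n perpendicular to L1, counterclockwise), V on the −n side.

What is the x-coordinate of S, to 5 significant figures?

33.720

The slot axis is L1's direction at -10.0°, so u = (cos -10.0°, sin -10.0°) = (0.98481, -0.17365) and n = (−sin -10.0°, cos -10.0°) = (0.17365, 0.98481). Q is at the origin and J lies 32.9 along u from Q, so J = 32.9·u = (32.400, -5.7130). Tangency of A1 to both parallel lines with radius 7.6 puts R and V at Q ± 7.6·n: R = (1.3197, 7.4845), V = (-1.3197, -7.4845). Equal radii place S and L the same way about J: S = J + 7.6·n = (33.720, 1.7715), L = J − 7.6·n = (31.080, -13.198). So S.x = 33.720.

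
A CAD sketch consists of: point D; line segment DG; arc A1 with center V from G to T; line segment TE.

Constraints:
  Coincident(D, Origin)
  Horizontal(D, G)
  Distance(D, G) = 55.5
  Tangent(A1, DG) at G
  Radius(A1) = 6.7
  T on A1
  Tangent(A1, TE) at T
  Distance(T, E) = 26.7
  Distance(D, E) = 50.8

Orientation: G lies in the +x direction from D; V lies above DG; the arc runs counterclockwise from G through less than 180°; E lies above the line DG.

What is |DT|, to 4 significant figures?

61.25

D is at the origin; DG is horizontal with |DG| = 55.5 and G on the +x side, so G = (55.50, 0.000). A1 meets DG tangentially, so VG is at right angles to DG, so V = G + (0, 6.7) = (55.50, 6.700). Since VT ⟂ TE (tangency), |VE| = √(6.7² + 26.7²) = 27.53 regardless of where T sits on A1. So E lies on both circle(D, 50.8) and circle(V, 27.53); the above-DG intersection is E = (40.95, 30.07). T is the foot of the tangent from E: T = (60.15, 11.52).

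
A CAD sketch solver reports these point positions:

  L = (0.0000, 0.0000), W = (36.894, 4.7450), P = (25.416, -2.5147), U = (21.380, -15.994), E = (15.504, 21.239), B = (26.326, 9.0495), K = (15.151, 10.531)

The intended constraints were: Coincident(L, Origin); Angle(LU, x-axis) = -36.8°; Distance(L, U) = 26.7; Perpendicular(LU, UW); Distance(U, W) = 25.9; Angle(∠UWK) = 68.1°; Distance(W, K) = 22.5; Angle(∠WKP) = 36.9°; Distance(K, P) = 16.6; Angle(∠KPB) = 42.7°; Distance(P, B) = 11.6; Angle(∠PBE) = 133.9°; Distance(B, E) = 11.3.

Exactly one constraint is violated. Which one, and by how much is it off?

Distance(B, E) = 11.3 — off by 5.00.

L = (0.00, 0.00) ✓; LU at -36.80° ✓; |LU| = 26.70 ✓; ∠(LU, UW) = 90.00° ✓; |UW| = 25.90 ✓; ∠UWK = 68.10° ✓; |WK| = 22.50 ✓; ∠WKP = 36.90° ✓; |KP| = 16.60 ✓; ∠KPB = 42.70° ✓; |PB| = 11.60 ✓; ∠PBE = 133.9° ✓; |BE| = 16.30 ✗.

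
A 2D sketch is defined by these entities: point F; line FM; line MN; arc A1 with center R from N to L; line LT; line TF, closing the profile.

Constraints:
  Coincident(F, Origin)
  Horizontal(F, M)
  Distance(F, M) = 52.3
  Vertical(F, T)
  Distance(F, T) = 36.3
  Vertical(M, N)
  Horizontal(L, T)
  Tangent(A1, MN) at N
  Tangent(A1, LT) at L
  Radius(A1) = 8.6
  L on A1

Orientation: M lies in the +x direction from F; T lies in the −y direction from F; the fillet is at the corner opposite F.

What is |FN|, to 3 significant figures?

59.2

F is at the origin; FM is horizontal with |FM| = 52.3 and M on the +x side, so M = (52.3, 0.00). FT is vertical with |FT| = 36.3 and T on the −y side, so T = (0.00, -36.3). The virtual corner opposite F is at (52.3, -36.3). The tangent condition forces RN to be normal to MN and the tangent condition forces RL to be normal to LT, with radius 8.6, so the center R sits 8.6 in from both sides at R = (43.7, -27.7). That places the tangent points at N = (52.3, -27.7) on MN and L = (43.7, -36.3) on LT. Then |FN| = |N − F| = 59.2.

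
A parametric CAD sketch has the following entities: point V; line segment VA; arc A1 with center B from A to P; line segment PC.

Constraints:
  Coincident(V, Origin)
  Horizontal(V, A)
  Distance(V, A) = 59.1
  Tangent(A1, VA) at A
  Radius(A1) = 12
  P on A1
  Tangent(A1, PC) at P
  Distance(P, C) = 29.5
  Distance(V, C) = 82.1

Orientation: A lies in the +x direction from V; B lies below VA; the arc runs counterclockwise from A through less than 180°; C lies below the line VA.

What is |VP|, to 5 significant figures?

54.337

Checks: V = (0.00, 0.00) ✓; |BP| = 12.00 ✓; ∠(BP, PC) = 90.00° ✓; |PC| = 29.50 ✓; |VC| = 82.10 ✓.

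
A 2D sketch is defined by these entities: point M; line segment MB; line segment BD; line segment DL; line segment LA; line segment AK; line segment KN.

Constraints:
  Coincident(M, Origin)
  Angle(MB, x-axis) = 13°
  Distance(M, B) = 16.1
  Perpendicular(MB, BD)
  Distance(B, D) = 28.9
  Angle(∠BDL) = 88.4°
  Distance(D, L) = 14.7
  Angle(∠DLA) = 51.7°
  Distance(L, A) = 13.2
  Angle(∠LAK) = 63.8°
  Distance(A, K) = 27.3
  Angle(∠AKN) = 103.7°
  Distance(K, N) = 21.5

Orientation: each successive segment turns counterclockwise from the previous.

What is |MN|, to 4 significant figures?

56.57

M is at the origin; MB runs at 13.0° with length 16.1, so B = (15.69, 3.622). MB ⟂ BD, so BD runs at 103.0°; with |BD| = 28.9, D = (9.186, 31.78). ∠BDL = 88.4° gives DL at -165.4° from the x-axis; with |DL| = 14.7, L = (-5.039, 28.08). ∠DLA = 51.7° gives LA at -37.10° from the x-axis; with |LA| = 13.2, A = (5.489, 20.11). ∠LAK = 63.8° gives AK at 79.10° from the x-axis; with |AK| = 27.3, K = (10.65, 46.92). ∠AKN = 103.7° gives KN at 155.4° from the x-axis; with |KN| = 21.5, N = (-8.897, 55.87). Then |MN| = |N − M| = 56.57.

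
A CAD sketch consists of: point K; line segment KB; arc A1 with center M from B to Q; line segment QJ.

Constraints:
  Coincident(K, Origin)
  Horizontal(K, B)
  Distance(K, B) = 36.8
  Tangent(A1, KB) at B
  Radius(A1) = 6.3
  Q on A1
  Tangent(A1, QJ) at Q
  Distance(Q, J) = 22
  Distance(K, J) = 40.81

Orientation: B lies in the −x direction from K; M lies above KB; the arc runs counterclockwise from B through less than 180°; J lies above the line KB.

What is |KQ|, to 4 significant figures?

31.10

Checks: |MQ| = 6.300 ✓; ∠(MQ, QJ) = 90.00° ✓; |QJ| = 22.00 ✓; |KJ| = 40.81 ✓.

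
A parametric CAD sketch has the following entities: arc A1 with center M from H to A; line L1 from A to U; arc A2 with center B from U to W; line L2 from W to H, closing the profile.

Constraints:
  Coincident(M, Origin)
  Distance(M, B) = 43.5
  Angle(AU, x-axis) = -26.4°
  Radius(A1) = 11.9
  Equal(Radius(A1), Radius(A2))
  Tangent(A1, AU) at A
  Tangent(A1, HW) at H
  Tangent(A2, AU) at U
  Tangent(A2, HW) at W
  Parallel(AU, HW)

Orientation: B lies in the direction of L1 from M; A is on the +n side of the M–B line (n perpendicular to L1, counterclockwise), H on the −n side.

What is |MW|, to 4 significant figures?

45.10

The slot axis is L1's direction at -26.4°, so u = (cos -26.4°, sin -26.4°) = (0.8957, -0.4446) and n = (−sin -26.4°, cos -26.4°) = (0.4446, 0.8957). M is at the origin and B lies 43.5 along u from M, so B = 43.5·u = (38.96, -19.34). Tangency of A1 to both parallel lines with radius 11.9 puts A and H at M ± 11.9·n: A = (5.291, 10.66), H = (-5.291, -10.66). Equal radii place U and W the same way about B: U = B + 11.9·n = (44.25, -8.683), W = B − 11.9·n = (33.67, -30.00). Then |MW| = |W − M| = 45.10.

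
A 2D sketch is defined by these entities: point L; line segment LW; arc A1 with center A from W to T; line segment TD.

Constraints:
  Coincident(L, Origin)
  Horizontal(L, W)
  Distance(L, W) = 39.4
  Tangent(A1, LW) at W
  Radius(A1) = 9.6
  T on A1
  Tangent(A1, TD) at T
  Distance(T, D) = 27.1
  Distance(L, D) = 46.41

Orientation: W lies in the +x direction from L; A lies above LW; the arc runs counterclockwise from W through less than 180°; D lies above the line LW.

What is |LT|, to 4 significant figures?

49.28

L is at the origin; L and W share the same y with |LW| = 39.4 and W on the +x side, so W = (39.40, 0.000). The tangent condition forces AW to be normal to LW, so A = W + (0, 9.6) = (39.40, 9.600). Since AT ⟂ TD (tangency), |AD| = √(9.6² + 27.1²) = 28.75 regardless of where T sits on A1. So D lies on both circle(L, 46.41) and circle(A, 28.75); the above-LW intersection is D = (28.86, 36.35). T is the foot of the tangent from D: T = (46.64, 15.90).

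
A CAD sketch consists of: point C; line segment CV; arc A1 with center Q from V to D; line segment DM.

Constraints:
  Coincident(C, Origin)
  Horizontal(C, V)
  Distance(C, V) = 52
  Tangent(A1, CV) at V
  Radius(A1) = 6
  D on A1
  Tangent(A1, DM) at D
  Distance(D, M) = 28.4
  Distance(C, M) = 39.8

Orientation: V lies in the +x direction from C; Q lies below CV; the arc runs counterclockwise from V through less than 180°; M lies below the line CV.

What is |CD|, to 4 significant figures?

47.20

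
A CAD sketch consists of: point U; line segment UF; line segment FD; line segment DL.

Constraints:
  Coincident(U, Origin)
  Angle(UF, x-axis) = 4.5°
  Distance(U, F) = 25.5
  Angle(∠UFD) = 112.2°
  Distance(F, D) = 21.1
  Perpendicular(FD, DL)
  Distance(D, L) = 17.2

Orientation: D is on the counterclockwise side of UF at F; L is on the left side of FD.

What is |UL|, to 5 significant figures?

31.396

∠UFD = 112.2°, so FD runs at 4.5° + (180° − 112.2°) = 72.300° from the x-axis; with |FD| = 21.1, D = F + 21.1·(cos 72.300°, sin 72.300°) = (31.836, 22.102). FD is perpendicular to DL; with |DL| = 17.2 on the left of FD, L = D + 17.2·(-0.95266, 0.30403) = (15.451, 27.331). Then |UL| = |L − U| = 31.396.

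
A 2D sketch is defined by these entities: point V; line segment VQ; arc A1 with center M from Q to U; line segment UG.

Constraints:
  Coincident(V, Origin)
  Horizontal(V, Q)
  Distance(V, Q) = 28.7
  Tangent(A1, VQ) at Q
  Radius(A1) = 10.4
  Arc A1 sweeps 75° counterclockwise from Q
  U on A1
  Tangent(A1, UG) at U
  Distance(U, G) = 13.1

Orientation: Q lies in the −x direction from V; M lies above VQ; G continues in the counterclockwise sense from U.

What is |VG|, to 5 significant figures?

25.448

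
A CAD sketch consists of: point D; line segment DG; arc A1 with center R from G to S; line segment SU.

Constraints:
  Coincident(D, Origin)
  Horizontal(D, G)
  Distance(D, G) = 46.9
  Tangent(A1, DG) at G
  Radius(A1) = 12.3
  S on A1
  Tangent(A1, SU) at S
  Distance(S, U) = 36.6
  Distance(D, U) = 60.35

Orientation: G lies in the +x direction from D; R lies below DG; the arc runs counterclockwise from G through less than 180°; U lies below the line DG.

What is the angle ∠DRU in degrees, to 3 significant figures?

86.9°

D is at the origin; D and G share the same y with |DG| = 46.9 and G on the +x side, so G = (46.9, 0.00). Since A1 is tangent to DG there, RG ⟂ DG, so R = G + (0, -12.3) = (46.9, -12.3). Since RS ⟂ SU (tangency), |RU| = √(12.3² + 36.6²) = 38.6 regardless of where S sits on A1. So U lies on both circle(D, 60.35) and circle(R, 38.6); the below-DG intersection is U = (35.1, -49.1). S is the foot of the tangent from U: S = (34.6, -12.5).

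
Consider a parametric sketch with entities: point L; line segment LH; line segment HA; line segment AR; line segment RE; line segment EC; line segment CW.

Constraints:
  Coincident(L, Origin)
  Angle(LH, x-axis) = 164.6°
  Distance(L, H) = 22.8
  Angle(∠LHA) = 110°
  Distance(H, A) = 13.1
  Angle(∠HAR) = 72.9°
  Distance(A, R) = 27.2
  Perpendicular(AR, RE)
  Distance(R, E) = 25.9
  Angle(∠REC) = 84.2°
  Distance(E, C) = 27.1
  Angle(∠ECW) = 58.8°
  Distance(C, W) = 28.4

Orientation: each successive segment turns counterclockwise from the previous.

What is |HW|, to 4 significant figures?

18.07

L is at the origin; LH runs at 164.6° with length 22.8, so H = (-21.98, 6.055). ∠LHA = 110.0° gives HA at -125.4° from the x-axis; with |HA| = 13.1, A = (-29.57, -4.623). ∠HAR = 72.9° gives AR at -18.30° from the x-axis; with |AR| = 27.2, R = (-3.746, -13.16). The perpendicularity gives RE at right angles to AR, so RE runs at 71.70°; with |RE| = 25.9, E = (4.387, 11.43). ∠REC = 84.2° gives EC at 167.5° from the x-axis; with |EC| = 27.1, C = (-22.07, 17.29). ∠ECW = 58.8° gives CW at -71.30° from the x-axis; with |CW| = 28.4, W = (-12.97, -9.609). Then |HW| = |W − H| = 18.07.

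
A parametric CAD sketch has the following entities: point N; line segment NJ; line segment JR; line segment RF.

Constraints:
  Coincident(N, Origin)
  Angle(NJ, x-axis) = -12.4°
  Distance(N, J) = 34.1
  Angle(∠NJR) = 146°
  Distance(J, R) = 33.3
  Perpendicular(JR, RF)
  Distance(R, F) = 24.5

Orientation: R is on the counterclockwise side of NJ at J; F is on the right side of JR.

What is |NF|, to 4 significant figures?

75.43

∠NJR = 146.0°, so JR runs at -12.4° + (180° − 146.0°) = 21.60° from the x-axis; with |JR| = 33.3, R = J + 33.3·(cos 21.60°, sin 21.60°) = (64.27, 4.936). JR ⟂ RF; with |RF| = 24.5 on the right of JR, F = R + 24.5·(0.3681, -0.9298) = (73.29, -17.84). Then |NF| = |F − N| = 75.43.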